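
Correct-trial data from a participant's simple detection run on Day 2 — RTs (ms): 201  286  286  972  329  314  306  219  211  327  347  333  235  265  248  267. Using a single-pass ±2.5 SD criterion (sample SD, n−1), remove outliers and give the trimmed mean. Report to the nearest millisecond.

278 ms

n = 16, ΣRT = 5146, M = 321.625
Σ(x−M)² = 483119.75; s = √(483119.75/15) = 179.466
Cutoffs: 321.625 ± 2.5·179.466 → [-127.0, 770.3]
Outside: 972 → excluded.
Retained (n=15): Σ = 4174, mean = 4174/15 = 278.267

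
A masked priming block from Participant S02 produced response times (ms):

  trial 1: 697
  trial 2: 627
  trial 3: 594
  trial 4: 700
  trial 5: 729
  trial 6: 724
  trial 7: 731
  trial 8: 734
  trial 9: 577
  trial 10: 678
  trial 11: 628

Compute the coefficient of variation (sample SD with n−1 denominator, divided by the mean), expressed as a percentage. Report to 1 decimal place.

n = 11, Σ = 7419, M = 674.4545
Σ(x−M)² = 33726.727; s = √(33726.727/10) = 58.0747
CV = 58.0747 / 674.4545 = 0.08611 = 8.611%

8.6%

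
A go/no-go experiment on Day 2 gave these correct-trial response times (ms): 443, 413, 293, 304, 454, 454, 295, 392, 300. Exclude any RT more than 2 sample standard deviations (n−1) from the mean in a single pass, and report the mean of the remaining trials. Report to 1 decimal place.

n = 9, ΣRT = 3348, M = 372.000
Σ(x−M)² = 42548.00; s = √(42548.00/8) = 72.928
Cutoffs: 372.000 ± 2·72.928 → [226.1, 517.9]
No RTs fall outside the cutoffs; all 9 retained. Mean = 3348/9 = 372.000

372.0 ms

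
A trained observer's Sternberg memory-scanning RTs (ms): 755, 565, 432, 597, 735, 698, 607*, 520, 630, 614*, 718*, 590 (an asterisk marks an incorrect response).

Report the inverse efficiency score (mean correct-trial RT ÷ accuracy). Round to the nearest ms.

818 ms

Correct trials (n=9): 755, 565, 432, 597, 735, 698, 520, 630, 590
Mean correct RT = 5522/9 = 613.5556 ms
Proportion correct = 9/12
IES = 613.5556 / (9/12) = 818.074 ms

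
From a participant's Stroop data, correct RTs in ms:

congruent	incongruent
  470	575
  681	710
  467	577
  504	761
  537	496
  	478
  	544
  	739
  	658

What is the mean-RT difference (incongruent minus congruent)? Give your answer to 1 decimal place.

83.5 ms

M(congruent) = 2659/5 = 531.800
M(incongruent) = 5538/9 = 615.333
Difference = 615.333 − 531.800 = 83.533 ms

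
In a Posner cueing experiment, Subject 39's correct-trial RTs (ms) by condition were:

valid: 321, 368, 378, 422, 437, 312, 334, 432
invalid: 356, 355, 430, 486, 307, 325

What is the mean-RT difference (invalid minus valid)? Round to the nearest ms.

M(valid) = 3004/8 = 375.500
M(invalid) = 2259/6 = 376.500
Difference = 376.500 − 375.500 = 1.000 ms

1 ms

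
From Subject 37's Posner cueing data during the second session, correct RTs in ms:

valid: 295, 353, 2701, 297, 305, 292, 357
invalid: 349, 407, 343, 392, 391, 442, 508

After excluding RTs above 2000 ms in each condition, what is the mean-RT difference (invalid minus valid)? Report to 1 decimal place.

valid: exclude 2701
M(valid) = 1899/6 = 316.500
M(invalid) = 2832/7 = 404.571
Difference = 404.571 − 316.500 = 88.071 ms

88.1 ms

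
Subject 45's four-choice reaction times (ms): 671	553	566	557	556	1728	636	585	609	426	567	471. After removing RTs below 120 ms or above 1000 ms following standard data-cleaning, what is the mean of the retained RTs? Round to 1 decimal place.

563.4 ms

Excluded: 1728
Retained (n=11): Σ = 6197
Mean = 6197/11 = 563.3636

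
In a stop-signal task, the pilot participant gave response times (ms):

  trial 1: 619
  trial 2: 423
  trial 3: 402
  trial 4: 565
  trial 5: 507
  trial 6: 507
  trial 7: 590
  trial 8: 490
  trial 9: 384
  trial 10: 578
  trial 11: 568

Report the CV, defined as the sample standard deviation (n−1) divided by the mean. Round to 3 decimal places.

n = 11, Σ = 5633, M = 512.0909
Σ(x−M)² = 64772.909; s = √(64772.909/10) = 80.4816
CV = 80.4816 / 512.0909 = 0.15716

0.157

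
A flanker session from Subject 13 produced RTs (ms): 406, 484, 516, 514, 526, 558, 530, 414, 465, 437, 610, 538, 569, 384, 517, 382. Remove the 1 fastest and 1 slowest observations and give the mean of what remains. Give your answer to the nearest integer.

Sorted: 382, 384, 406, 414, 437, 465, 484, 514, 516, 517, 526, 530, 538, 558, 569, 610
Drop lowest 1 (382) and highest 1 (610)
Remaining (n=14): Σ = 6858, mean = 6858/14 = 489.857

490 ms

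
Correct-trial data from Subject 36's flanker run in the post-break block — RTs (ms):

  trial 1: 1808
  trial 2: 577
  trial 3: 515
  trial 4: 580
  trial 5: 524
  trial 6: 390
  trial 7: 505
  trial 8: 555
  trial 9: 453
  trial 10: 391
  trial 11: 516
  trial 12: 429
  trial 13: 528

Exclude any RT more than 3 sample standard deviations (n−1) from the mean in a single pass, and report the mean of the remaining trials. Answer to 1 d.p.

n = 13, ΣRT = 7771, M = 597.769
Σ(x−M)² = 1635050.31; s = √(1635050.31/12) = 369.126
Cutoffs: 597.769 ± 3·369.126 → [-509.6, 1705.1]
Outside: 1808 → excluded.
Retained (n=12): Σ = 5963, mean = 5963/12 = 496.917

496.9 ms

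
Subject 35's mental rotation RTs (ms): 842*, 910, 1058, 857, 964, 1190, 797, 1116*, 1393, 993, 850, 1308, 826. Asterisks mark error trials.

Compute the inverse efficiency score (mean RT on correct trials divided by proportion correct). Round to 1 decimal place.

Correct trials (n=11): 910, 1058, 857, 964, 1190, 797, 1393, 993, 850, 1308, 826
Mean correct RT = 11146/11 = 1013.2727 ms
Proportion correct = 11/13
IES = 1013.2727 / (11/13) = 1197.504 ms

1197.5 ms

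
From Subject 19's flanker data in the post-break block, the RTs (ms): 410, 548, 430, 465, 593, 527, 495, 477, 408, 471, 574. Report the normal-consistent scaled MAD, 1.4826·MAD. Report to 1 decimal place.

74.1 ms

Sorted: 408, 410, 430, 465, 471, 477, 495, 527, 548, 574, 593 → median = 477
|x − 477| sorted: 0, 6, 12, 18, 47, 50, 67, 69, 71, 97, 116 → MAD = 50
Robust SD ≈ 1.4826 × 50 = 74.130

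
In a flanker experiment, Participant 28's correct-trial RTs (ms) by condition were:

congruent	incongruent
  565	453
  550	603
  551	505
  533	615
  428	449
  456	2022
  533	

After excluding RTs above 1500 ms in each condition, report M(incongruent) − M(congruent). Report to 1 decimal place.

incongruent: exclude 2022
M(congruent) = 3616/7 = 516.571
M(incongruent) = 2625/5 = 525.000
Difference = 525.000 − 516.571 = 8.429 ms

8.4 ms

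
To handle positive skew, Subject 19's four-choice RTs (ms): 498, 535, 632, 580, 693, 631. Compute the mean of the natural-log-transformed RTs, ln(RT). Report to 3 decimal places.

ln(RT): 6.2106, 6.2823, 6.4489, 6.3630, 6.5410, 6.4473
Σ ln(RT) = 38.2931
Mean = 38.2931/6 = 6.38219

6.382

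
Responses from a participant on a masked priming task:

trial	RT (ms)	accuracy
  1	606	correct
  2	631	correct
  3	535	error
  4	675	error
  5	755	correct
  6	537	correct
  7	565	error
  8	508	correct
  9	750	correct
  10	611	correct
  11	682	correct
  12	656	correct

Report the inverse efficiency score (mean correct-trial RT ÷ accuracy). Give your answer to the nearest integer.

Correct trials (n=9): 606, 631, 755, 537, 508, 750, 611, 682, 656
Mean correct RT = 5736/9 = 637.3333 ms
Proportion correct = 9/12
IES = 637.3333 / (9/12) = 849.778 ms

850 ms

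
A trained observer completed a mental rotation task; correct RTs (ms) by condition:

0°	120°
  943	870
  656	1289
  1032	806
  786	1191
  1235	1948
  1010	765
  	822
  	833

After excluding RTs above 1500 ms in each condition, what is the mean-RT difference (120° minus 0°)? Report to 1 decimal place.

120°: exclude 1948
M(0°) = 5662/6 = 943.667
M(120°) = 6576/7 = 939.429
Difference = 939.429 − 943.667 = -4.238 ms

-4.2 ms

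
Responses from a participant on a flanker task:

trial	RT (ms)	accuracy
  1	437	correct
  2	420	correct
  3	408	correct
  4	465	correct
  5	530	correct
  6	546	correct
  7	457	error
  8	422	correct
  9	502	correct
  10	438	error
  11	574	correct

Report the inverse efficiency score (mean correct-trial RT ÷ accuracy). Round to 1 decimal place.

Correct trials (n=9): 437, 420, 408, 465, 530, 546, 422, 502, 574
Mean correct RT = 4304/9 = 478.2222 ms
Proportion correct = 9/11
IES = 478.2222 / (9/11) = 584.494 ms

584.5 ms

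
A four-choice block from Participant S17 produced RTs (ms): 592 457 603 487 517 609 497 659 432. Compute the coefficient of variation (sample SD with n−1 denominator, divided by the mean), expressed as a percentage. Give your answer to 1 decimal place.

n = 9, Σ = 4853, M = 539.2222
Σ(x−M)² = 49329.556; s = √(49329.556/8) = 78.5251
CV = 78.5251 / 539.2222 = 0.14563 = 14.563%

14.6%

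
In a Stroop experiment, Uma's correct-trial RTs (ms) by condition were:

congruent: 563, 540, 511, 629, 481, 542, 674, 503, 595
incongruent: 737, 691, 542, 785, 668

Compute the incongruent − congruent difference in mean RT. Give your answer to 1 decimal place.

M(congruent) = 5038/9 = 559.778
M(incongruent) = 3423/5 = 684.600
Difference = 684.600 − 559.778 = 124.822 ms

124.8 ms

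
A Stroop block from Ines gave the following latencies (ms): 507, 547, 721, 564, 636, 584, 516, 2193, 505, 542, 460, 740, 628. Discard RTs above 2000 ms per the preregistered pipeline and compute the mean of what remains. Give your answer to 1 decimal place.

Excluded: 2193
Retained (n=12): Σ = 6950
Mean = 6950/12 = 579.1667

579.2 ms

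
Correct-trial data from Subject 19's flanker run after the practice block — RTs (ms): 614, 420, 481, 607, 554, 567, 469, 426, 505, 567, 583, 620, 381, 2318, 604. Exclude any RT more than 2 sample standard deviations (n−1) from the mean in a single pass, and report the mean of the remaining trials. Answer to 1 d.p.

n = 15, ΣRT = 9716, M = 647.733
Σ(x−M)² = 3073574.93; s = √(3073574.93/14) = 468.552
Cutoffs: 647.733 ± 2·468.552 → [-289.4, 1584.8]
Outside: 2318 → excluded.
Retained (n=14): Σ = 7398, mean = 7398/14 = 528.429

528.4 ms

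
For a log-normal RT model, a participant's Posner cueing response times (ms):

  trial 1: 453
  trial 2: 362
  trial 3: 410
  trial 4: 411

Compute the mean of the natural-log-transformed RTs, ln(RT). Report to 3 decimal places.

ln(RT): 6.1159, 5.8916, 6.0162, 6.0186
Σ ln(RT) = 24.0423
Mean = 24.0423/4 = 6.01057

6.011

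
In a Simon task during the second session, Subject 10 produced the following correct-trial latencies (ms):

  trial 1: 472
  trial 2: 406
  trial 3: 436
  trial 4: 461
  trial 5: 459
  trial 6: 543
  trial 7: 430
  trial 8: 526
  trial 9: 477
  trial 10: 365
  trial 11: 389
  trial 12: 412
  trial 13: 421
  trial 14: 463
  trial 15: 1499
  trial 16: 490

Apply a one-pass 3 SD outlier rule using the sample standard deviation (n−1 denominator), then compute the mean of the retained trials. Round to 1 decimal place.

n = 16, ΣRT = 8249, M = 515.562
Σ(x−M)² = 1064997.94; s = √(1064997.94/15) = 266.458
Cutoffs: 515.562 ± 3·266.458 → [-283.8, 1314.9]
Outside: 1499 → excluded.
Retained (n=15): Σ = 6750, mean = 6750/15 = 450.000

450.0 ms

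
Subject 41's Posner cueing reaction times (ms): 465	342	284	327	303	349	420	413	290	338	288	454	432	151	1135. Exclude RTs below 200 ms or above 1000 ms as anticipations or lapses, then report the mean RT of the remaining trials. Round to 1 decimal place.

Excluded: 151, 1135
Retained (n=13): Σ = 4705
Mean = 4705/13 = 361.9231

361.9 ms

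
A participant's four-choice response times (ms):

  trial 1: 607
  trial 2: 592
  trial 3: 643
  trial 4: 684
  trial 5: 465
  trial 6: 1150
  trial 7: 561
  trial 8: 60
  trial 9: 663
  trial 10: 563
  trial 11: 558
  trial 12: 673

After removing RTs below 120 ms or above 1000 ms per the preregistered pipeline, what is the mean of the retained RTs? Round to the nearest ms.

601 ms

Excluded: 60, 1150
Retained (n=10): Σ = 6009
Mean = 6009/10 = 600.9000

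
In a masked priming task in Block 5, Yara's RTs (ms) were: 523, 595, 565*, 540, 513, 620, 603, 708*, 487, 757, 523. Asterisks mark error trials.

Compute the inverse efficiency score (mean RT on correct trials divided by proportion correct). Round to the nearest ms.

Correct trials (n=9): 523, 595, 540, 513, 620, 603, 487, 757, 523
Mean correct RT = 5161/9 = 573.4444 ms
Proportion correct = 9/11
IES = 573.4444 / (9/11) = 700.877 ms

701 ms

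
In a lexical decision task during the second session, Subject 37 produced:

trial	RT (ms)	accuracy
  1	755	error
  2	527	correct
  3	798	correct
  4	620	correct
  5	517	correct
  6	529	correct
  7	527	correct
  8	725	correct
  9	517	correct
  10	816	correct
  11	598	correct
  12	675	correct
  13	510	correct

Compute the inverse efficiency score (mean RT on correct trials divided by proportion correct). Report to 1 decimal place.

664.4 ms

Correct trials (n=12): 527, 798, 620, 517, 529, 527, 725, 517, 816, 598, 675, 510
Mean correct RT = 7359/12 = 613.2500 ms
Proportion correct = 12/13
IES = 613.2500 / (12/13) = 664.354 ms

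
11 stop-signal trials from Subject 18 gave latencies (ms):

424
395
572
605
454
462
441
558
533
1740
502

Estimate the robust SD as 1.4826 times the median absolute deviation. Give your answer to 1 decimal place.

90.4 ms

Sorted: 395, 424, 441, 454, 462, 502, 533, 558, 572, 605, 1740 → median = 502
|x − 502| sorted: 0, 31, 40, 48, 56, 61, 70, 78, 103, 107, 1238 → MAD = 61
Robust SD ≈ 1.4826 × 61 = 90.439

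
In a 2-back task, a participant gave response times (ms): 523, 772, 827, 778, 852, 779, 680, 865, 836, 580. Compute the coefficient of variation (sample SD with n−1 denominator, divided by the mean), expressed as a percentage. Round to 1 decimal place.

n = 10, Σ = 7492, M = 749.2000
Σ(x−M)² = 124385.600; s = √(124385.600/9) = 117.5611
CV = 117.5611 / 749.2000 = 0.15692 = 15.692%

15.7%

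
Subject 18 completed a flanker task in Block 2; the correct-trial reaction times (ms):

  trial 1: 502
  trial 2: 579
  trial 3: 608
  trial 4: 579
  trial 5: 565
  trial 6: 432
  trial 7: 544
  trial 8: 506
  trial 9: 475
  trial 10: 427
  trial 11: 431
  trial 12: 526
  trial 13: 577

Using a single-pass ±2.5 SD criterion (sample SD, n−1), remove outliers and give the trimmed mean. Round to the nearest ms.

n = 13, ΣRT = 6751, M = 519.308
Σ(x−M)² = 47444.77; s = √(47444.77/12) = 62.879
Cutoffs: 519.308 ± 2.5·62.879 → [362.1, 676.5]
No RTs fall outside the cutoffs; all 13 retained. Mean = 6751/13 = 519.308

519 ms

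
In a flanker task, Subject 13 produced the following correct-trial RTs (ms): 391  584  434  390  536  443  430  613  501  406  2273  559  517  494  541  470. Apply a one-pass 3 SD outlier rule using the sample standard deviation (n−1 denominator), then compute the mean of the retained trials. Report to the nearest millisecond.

487 ms

n = 16, ΣRT = 9582, M = 598.875
Σ(x−M)² = 3059939.75; s = √(3059939.75/15) = 451.659
Cutoffs: 598.875 ± 3·451.659 → [-756.1, 1953.9]
Outside: 2273 → excluded.
Retained (n=15): Σ = 7309, mean = 7309/15 = 487.267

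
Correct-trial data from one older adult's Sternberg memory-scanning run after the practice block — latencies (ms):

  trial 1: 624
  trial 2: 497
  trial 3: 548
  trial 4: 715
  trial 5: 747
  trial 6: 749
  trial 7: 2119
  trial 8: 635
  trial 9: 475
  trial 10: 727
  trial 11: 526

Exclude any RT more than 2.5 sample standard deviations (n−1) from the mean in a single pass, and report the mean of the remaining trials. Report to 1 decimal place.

624.3 ms

n = 11, ΣRT = 8362, M = 760.182
Σ(x−M)² = 2134499.64; s = √(2134499.64/10) = 462.006
Cutoffs: 760.182 ± 2.5·462.006 → [-394.8, 1915.2]
Outside: 2119 → excluded.
Retained (n=10): Σ = 6243, mean = 6243/10 = 624.300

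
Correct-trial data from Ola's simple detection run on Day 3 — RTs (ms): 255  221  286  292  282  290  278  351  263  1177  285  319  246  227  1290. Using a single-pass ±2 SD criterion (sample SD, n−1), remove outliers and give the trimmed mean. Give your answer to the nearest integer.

n = 15, ΣRT = 6062, M = 404.133
Σ(x−M)² = 1608807.73; s = √(1608807.73/14) = 338.991
Cutoffs: 404.133 ± 2·338.991 → [-273.8, 1082.1]
Outside: 1177, 1290 → excluded.
Retained (n=13): Σ = 3595, mean = 3595/13 = 276.538

277 ms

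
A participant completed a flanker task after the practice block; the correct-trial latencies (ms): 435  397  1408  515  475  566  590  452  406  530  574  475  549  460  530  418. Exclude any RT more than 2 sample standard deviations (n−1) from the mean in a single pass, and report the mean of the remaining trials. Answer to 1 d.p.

491.5 ms

n = 16, ΣRT = 8780, M = 548.750
Σ(x−M)² = 844345.00; s = √(844345.00/15) = 237.254
Cutoffs: 548.750 ± 2·237.254 → [74.2, 1023.3]
Outside: 1408 → excluded.
Retained (n=15): Σ = 7372, mean = 7372/15 = 491.467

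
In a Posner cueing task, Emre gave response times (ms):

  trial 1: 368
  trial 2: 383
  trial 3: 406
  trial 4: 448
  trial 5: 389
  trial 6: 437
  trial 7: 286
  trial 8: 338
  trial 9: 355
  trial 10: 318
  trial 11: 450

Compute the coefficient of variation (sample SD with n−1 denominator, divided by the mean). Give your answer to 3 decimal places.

0.141

n = 11, Σ = 4178, M = 379.8182
Σ(x−M)² = 28751.636; s = √(28751.636/10) = 53.6206
CV = 53.6206 / 379.8182 = 0.14117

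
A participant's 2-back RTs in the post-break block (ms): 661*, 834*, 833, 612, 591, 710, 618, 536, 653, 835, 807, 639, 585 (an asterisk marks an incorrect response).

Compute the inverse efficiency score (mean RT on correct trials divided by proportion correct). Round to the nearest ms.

Correct trials (n=11): 833, 612, 591, 710, 618, 536, 653, 835, 807, 639, 585
Mean correct RT = 7419/11 = 674.4545 ms
Proportion correct = 11/13
IES = 674.4545 / (11/13) = 797.083 ms

797 ms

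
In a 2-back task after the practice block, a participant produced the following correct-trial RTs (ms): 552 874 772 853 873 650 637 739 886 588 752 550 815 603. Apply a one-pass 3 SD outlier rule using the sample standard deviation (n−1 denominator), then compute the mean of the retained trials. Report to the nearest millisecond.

n = 14, ΣRT = 10144, M = 724.571
Σ(x−M)² = 205217.43; s = √(205217.43/13) = 125.642
Cutoffs: 724.571 ± 3·125.642 → [347.6, 1101.5]
No RTs fall outside the cutoffs; all 14 retained. Mean = 10144/14 = 724.571

725 ms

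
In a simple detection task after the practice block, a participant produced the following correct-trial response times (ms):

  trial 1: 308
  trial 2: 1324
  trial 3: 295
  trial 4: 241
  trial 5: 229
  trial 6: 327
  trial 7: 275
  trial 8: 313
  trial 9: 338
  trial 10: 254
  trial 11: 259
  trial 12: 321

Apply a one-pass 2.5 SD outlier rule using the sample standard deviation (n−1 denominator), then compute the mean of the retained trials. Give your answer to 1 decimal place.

287.3 ms

n = 12, ΣRT = 4484, M = 373.667
Σ(x−M)² = 999270.67; s = √(999270.67/11) = 301.401
Cutoffs: 373.667 ± 2.5·301.401 → [-379.8, 1127.2]
Outside: 1324 → excluded.
Retained (n=11): Σ = 3160, mean = 3160/11 = 287.273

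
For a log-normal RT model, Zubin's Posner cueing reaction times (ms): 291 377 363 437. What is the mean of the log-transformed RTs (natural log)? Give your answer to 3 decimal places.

ln(RT): 5.6733, 5.9322, 5.8944, 6.0799
Σ ln(RT) = 23.5799
Mean = 23.5799/4 = 5.89498

5.895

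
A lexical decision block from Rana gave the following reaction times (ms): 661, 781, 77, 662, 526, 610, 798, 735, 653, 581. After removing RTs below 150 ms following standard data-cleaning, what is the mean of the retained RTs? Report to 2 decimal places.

667.44 ms

Excluded: 77
Retained (n=9): Σ = 6007
Mean = 6007/9 = 667.4444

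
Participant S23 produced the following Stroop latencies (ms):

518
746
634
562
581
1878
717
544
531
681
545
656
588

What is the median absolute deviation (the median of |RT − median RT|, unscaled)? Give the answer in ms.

57 ms

Sorted: 518, 531, 544, 545, 562, 581, 588, 634, 656, 681, 717, 746, 1878 → median = 588
|x − 588|: 70, 158, 46, 26, 7, 1290, 129, 44, 57, 93, 43, 68, 0
Sorted deviations: 0, 7, 26, 43, 44, 46, 57, 68, 70, 93, 129, 158, 1290 → MAD = 57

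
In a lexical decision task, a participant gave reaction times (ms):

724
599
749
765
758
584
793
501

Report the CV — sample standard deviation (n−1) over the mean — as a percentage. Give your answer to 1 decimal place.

15.7%

n = 8, Σ = 5473, M = 684.1250
Σ(x−M)² = 80456.875; s = √(80456.875/7) = 107.2093
CV = 107.2093 / 684.1250 = 0.15671 = 15.671%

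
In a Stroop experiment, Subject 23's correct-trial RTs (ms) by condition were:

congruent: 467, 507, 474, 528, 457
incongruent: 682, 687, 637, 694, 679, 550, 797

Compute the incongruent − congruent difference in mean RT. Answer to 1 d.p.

M(congruent) = 2433/5 = 486.600
M(incongruent) = 4726/7 = 675.143
Difference = 675.143 − 486.600 = 188.543 ms

188.5 ms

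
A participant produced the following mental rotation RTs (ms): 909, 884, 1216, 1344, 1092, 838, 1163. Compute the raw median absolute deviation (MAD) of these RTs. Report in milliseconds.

Sorted: 838, 884, 909, 1092, 1163, 1216, 1344 → median = 1092
|x − 1092|: 183, 208, 124, 252, 0, 254, 71
Sorted deviations: 0, 71, 124, 183, 208, 252, 254 → MAD = 183

183 ms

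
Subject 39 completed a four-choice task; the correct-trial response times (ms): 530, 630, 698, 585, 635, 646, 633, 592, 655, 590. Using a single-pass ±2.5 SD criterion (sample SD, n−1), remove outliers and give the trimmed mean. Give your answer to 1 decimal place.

619.4 ms

n = 10, ΣRT = 6194, M = 619.400
Σ(x−M)² = 19484.40; s = √(19484.40/9) = 46.529
Cutoffs: 619.400 ± 2.5·46.529 → [503.1, 735.7]
No RTs fall outside the cutoffs; all 10 retained. Mean = 6194/10 = 619.400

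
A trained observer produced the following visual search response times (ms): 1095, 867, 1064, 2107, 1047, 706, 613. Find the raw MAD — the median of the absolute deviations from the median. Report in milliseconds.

Sorted: 613, 706, 867, 1047, 1064, 1095, 2107 → median = 1047
|x − 1047|: 48, 180, 17, 1060, 0, 341, 434
Sorted deviations: 0, 17, 48, 180, 341, 434, 1060 → MAD = 180

180 ms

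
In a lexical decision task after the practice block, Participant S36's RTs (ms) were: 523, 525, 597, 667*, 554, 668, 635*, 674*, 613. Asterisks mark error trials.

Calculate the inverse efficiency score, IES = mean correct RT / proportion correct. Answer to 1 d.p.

870.0 ms

Correct trials (n=6): 523, 525, 597, 554, 668, 613
Mean correct RT = 3480/6 = 580.0000 ms
Proportion correct = 6/9
IES = 580.0000 / (6/9) = 870.000 ms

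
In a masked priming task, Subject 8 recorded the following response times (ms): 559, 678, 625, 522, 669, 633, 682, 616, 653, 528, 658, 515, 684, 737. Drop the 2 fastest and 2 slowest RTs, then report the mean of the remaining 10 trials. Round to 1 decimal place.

Sorted: 515, 522, 528, 559, 616, 625, 633, 653, 658, 669, 678, 682, 684, 737
Drop lowest 2 (515, 522) and highest 2 (684, 737)
Remaining (n=10): Σ = 6301, mean = 6301/10 = 630.100

630.1 ms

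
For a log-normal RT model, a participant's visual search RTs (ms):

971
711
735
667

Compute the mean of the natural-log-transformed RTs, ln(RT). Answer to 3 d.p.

6.637

ln(RT): 6.8783, 6.5667, 6.5999, 6.5028
Σ ln(RT) = 26.5477
Mean = 26.5477/4 = 6.63691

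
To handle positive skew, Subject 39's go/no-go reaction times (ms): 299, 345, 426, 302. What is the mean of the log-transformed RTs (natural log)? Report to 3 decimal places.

5.827

ln(RT): 5.7004, 5.8435, 6.0544, 5.7104
Σ ln(RT) = 23.3089
Mean = 23.3089/4 = 5.82721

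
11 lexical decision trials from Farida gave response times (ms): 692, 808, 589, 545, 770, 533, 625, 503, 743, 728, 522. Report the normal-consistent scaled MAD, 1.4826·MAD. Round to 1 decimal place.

Sorted: 503, 522, 533, 545, 589, 625, 692, 728, 743, 770, 808 → median = 625
|x − 625| sorted: 0, 36, 67, 80, 92, 103, 103, 118, 122, 145, 183 → MAD = 103
Robust SD ≈ 1.4826 × 103 = 152.708

152.7 ms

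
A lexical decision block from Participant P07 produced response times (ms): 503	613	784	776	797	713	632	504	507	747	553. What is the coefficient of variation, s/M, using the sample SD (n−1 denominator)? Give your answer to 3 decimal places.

0.185

n = 11, Σ = 7129, M = 648.0909
Σ(x−M)² = 143254.909; s = √(143254.909/10) = 119.6891
CV = 119.6891 / 648.0909 = 0.18468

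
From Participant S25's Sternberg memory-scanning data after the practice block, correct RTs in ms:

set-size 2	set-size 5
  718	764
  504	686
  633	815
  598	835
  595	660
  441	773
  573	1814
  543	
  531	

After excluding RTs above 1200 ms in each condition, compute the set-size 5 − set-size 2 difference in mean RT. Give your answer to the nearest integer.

185 ms

set-size 5: exclude 1814
M(set-size 2) = 5136/9 = 570.667
M(set-size 5) = 4533/6 = 755.500
Difference = 755.500 − 570.667 = 184.833 ms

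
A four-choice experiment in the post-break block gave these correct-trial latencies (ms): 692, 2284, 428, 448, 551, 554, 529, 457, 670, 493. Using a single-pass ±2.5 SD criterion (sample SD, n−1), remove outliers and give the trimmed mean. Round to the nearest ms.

n = 10, ΣRT = 7106, M = 710.600
Σ(x−M)² = 2821040.40; s = √(2821040.40/9) = 559.865
Cutoffs: 710.600 ± 2.5·559.865 → [-689.1, 2110.3]
Outside: 2284 → excluded.
Retained (n=9): Σ = 4822, mean = 4822/9 = 535.778

536 ms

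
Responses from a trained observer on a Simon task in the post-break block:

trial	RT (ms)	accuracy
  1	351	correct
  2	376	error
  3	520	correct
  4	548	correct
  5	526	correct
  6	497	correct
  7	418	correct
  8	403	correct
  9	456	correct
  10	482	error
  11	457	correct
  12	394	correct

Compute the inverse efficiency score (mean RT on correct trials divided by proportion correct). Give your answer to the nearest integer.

Correct trials (n=10): 351, 520, 548, 526, 497, 418, 403, 456, 457, 394
Mean correct RT = 4570/10 = 457.0000 ms
Proportion correct = 10/12
IES = 457.0000 / (10/12) = 548.400 ms

548 ms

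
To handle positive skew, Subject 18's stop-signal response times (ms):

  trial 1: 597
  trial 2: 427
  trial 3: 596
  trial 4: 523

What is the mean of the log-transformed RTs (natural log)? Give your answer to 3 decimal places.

6.275

ln(RT): 6.3919, 6.0568, 6.3902, 6.2596
Σ ln(RT) = 25.0985
Mean = 25.0985/4 = 6.27463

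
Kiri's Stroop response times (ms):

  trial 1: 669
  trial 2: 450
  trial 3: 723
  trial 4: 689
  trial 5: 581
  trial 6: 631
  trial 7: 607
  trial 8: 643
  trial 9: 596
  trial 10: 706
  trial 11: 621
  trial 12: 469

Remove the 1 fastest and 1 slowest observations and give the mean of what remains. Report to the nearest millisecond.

621 ms

Sorted: 450, 469, 581, 596, 607, 621, 631, 643, 669, 689, 706, 723
Drop lowest 1 (450) and highest 1 (723)
Remaining (n=10): Σ = 6212, mean = 6212/10 = 621.200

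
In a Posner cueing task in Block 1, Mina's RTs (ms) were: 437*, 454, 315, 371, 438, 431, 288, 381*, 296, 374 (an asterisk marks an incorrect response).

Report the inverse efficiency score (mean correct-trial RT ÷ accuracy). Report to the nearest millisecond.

464 ms

Correct trials (n=8): 454, 315, 371, 438, 431, 288, 296, 374
Mean correct RT = 2967/8 = 370.8750 ms
Proportion correct = 8/10
IES = 370.8750 / (8/10) = 463.594 ms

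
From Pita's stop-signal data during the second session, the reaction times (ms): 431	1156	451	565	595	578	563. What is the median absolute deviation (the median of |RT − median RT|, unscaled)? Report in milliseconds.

Sorted: 431, 451, 563, 565, 578, 595, 1156 → median = 565
|x − 565|: 134, 591, 114, 0, 30, 13, 2
Sorted deviations: 0, 2, 13, 30, 114, 134, 591 → MAD = 30

30 ms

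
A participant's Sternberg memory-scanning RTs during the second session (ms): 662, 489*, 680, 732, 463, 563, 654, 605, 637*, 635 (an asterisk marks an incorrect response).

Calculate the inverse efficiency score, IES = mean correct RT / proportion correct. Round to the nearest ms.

780 ms

Correct trials (n=8): 662, 680, 732, 463, 563, 654, 605, 635
Mean correct RT = 4994/8 = 624.2500 ms
Proportion correct = 8/10
IES = 624.2500 / (8/10) = 780.312 ms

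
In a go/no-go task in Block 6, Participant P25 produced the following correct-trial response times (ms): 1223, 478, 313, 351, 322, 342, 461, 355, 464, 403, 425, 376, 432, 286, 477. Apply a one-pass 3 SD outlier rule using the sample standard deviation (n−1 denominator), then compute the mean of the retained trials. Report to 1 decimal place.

391.8 ms

n = 15, ΣRT = 6708, M = 447.200
Σ(x−M)² = 700414.40; s = √(700414.40/14) = 223.673
Cutoffs: 447.200 ± 3·223.673 → [-223.8, 1118.2]
Outside: 1223 → excluded.
Retained (n=14): Σ = 5485, mean = 5485/14 = 391.786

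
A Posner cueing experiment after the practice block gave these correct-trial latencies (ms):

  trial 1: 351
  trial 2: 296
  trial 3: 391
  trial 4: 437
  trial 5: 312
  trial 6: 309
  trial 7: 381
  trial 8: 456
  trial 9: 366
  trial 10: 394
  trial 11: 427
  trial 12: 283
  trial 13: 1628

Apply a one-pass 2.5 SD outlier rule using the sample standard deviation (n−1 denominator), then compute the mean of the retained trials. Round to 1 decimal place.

366.9 ms

n = 13, ΣRT = 6031, M = 463.923
Σ(x−M)² = 1504662.92; s = √(1504662.92/12) = 354.102
Cutoffs: 463.923 ± 2.5·354.102 → [-421.3, 1349.2]
Outside: 1628 → excluded.
Retained (n=12): Σ = 4403, mean = 4403/12 = 366.917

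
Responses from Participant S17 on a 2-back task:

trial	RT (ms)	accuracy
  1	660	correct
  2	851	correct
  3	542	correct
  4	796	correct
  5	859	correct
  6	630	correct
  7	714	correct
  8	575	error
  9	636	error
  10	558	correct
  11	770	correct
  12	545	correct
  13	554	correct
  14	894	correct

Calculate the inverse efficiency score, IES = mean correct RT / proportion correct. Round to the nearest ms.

814 ms

Correct trials (n=12): 660, 851, 542, 796, 859, 630, 714, 558, 770, 545, 554, 894
Mean correct RT = 8373/12 = 697.7500 ms
Proportion correct = 12/14
IES = 697.7500 / (12/14) = 814.042 ms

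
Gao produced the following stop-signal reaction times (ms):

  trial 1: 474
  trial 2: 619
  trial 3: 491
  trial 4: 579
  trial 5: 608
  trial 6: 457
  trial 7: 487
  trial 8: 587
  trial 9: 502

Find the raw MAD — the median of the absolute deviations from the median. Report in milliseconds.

45 ms

Sorted: 457, 474, 487, 491, 502, 579, 587, 608, 619 → median = 502
|x − 502|: 28, 117, 11, 77, 106, 45, 15, 85, 0
Sorted deviations: 0, 11, 15, 28, 45, 77, 85, 106, 117 → MAD = 45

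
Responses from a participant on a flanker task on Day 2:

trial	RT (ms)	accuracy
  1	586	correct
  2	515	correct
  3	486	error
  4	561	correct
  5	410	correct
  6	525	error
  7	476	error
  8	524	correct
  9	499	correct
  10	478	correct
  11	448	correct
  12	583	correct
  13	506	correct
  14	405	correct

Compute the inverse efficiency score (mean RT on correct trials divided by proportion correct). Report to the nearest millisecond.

Correct trials (n=11): 586, 515, 561, 410, 524, 499, 478, 448, 583, 506, 405
Mean correct RT = 5515/11 = 501.3636 ms
Proportion correct = 11/14
IES = 501.3636 / (11/14) = 638.099 ms

638 ms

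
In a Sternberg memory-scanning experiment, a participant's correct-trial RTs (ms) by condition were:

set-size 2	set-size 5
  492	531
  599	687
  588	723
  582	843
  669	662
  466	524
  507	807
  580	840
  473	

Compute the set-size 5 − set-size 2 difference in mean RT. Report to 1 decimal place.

M(set-size 2) = 4956/9 = 550.667
M(set-size 5) = 5617/8 = 702.125
Difference = 702.125 − 550.667 = 151.458 ms

151.5 ms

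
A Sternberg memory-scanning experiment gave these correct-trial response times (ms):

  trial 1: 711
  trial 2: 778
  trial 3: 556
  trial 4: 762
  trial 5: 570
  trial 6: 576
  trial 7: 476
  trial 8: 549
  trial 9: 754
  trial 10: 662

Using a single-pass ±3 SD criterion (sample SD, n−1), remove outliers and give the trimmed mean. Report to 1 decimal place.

639.4 ms

n = 10, ΣRT = 6394, M = 639.400
Σ(x−M)² = 103674.40; s = √(103674.40/9) = 107.328
Cutoffs: 639.400 ± 3·107.328 → [317.4, 961.4]
No RTs fall outside the cutoffs; all 10 retained. Mean = 6394/10 = 639.400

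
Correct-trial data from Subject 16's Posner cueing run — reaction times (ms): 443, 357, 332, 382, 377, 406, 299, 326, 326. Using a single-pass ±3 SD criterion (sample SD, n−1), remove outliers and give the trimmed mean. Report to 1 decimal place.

360.9 ms

n = 9, ΣRT = 3248, M = 360.889
Σ(x−M)² = 16596.89; s = √(16596.89/8) = 45.548
Cutoffs: 360.889 ± 3·45.548 → [224.2, 497.5]
No RTs fall outside the cutoffs; all 9 retained. Mean = 3248/9 = 360.889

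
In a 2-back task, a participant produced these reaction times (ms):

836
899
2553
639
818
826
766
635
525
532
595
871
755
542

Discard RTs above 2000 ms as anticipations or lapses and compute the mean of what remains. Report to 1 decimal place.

710.7 ms

Excluded: 2553
Retained (n=13): Σ = 9239
Mean = 9239/13 = 710.6923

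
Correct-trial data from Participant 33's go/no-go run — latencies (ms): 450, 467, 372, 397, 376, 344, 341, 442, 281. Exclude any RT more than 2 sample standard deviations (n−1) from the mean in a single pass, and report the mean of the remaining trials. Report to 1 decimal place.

385.6 ms

n = 9, ΣRT = 3470, M = 385.556
Σ(x−M)² = 29022.22; s = √(29022.22/8) = 60.231
Cutoffs: 385.556 ± 2·60.231 → [265.1, 506.0]
No RTs fall outside the cutoffs; all 9 retained. Mean = 3470/9 = 385.556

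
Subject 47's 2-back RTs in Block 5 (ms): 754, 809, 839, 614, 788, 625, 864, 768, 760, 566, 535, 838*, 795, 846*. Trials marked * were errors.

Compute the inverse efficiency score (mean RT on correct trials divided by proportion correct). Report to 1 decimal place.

Correct trials (n=12): 754, 809, 839, 614, 788, 625, 864, 768, 760, 566, 535, 795
Mean correct RT = 8717/12 = 726.4167 ms
Proportion correct = 12/14
IES = 726.4167 / (12/14) = 847.486 ms

847.5 ms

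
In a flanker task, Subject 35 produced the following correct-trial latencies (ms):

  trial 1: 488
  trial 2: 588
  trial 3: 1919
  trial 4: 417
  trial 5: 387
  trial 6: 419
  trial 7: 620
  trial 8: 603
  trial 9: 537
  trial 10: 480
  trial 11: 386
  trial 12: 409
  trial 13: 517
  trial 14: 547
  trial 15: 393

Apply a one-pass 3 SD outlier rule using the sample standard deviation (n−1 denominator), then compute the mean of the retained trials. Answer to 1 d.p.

n = 15, ΣRT = 8710, M = 580.667
Σ(x−M)² = 2012063.33; s = √(2012063.33/14) = 379.103
Cutoffs: 580.667 ± 3·379.103 → [-556.6, 1718.0]
Outside: 1919 → excluded.
Retained (n=14): Σ = 6791, mean = 6791/14 = 485.071

485.1 ms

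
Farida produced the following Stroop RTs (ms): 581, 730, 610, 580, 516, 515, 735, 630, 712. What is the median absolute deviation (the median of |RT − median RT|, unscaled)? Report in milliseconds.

94 ms

Sorted: 515, 516, 580, 581, 610, 630, 712, 730, 735 → median = 610
|x − 610|: 29, 120, 0, 30, 94, 95, 125, 20, 102
Sorted deviations: 0, 20, 29, 30, 94, 95, 102, 120, 125 → MAD = 94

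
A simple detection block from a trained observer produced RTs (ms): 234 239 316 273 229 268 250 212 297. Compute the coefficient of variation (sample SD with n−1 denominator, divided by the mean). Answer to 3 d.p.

n = 9, Σ = 2318, M = 257.5556
Σ(x−M)² = 9166.222; s = √(9166.222/8) = 33.8493
CV = 33.8493 / 257.5556 = 0.13143

0.131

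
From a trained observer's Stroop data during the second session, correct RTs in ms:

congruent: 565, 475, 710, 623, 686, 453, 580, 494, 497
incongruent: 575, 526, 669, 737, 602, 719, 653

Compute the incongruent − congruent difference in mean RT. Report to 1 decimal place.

M(congruent) = 5083/9 = 564.778
M(incongruent) = 4481/7 = 640.143
Difference = 640.143 − 564.778 = 75.365 ms

75.4 ms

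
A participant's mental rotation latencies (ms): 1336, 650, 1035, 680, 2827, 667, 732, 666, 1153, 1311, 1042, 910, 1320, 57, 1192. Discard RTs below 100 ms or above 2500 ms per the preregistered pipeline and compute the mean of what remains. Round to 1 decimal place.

976.5 ms

Excluded: 57, 2827
Retained (n=13): Σ = 12694
Mean = 12694/13 = 976.4615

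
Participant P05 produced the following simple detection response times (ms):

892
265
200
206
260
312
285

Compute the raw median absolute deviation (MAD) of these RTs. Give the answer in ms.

47 ms

Sorted: 200, 206, 260, 265, 285, 312, 892 → median = 265
|x − 265|: 627, 0, 65, 59, 5, 47, 20
Sorted deviations: 0, 5, 20, 47, 59, 65, 627 → MAD = 47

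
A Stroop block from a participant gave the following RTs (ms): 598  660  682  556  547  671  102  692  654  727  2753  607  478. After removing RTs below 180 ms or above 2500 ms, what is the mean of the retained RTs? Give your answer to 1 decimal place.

624.7 ms

Excluded: 102, 2753
Retained (n=11): Σ = 6872
Mean = 6872/11 = 624.7273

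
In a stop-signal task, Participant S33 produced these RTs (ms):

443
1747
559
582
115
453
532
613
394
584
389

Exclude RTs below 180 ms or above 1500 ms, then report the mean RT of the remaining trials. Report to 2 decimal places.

505.44 ms

Excluded: 115, 1747
Retained (n=9): Σ = 4549
Mean = 4549/9 = 505.4444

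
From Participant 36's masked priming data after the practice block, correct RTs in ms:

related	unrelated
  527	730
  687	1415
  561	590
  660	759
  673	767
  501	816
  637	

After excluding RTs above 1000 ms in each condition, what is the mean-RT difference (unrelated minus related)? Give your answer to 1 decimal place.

unrelated: exclude 1415
M(related) = 4246/7 = 606.571
M(unrelated) = 3662/5 = 732.400
Difference = 732.400 − 606.571 = 125.829 ms

125.8 ms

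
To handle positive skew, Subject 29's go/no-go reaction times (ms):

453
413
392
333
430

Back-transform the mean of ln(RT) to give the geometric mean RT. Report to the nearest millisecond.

ln(RT): 6.1159, 6.0234, 5.9713, 5.8081, 6.0638
Mean ln(RT) = 29.9825/5 = 5.99651
Geometric mean = exp(5.99651) = 402.02 ms

402 ms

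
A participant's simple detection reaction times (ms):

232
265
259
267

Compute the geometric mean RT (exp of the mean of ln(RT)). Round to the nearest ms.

ln(RT): 5.4467, 5.5797, 5.5568, 5.5872
Mean ln(RT) = 22.1705/4 = 5.54264
Geometric mean = exp(5.54264) = 255.35 ms

255 ms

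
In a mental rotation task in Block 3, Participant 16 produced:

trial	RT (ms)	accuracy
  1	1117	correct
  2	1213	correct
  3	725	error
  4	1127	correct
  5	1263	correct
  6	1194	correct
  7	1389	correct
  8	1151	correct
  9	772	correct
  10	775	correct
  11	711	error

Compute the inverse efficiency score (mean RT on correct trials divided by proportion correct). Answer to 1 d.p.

Correct trials (n=9): 1117, 1213, 1127, 1263, 1194, 1389, 1151, 772, 775
Mean correct RT = 10001/9 = 1111.2222 ms
Proportion correct = 9/11
IES = 1111.2222 / (9/11) = 1358.160 ms

1358.2 ms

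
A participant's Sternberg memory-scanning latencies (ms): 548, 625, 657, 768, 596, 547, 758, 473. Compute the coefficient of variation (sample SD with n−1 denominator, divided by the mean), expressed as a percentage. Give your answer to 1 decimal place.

16.7%

n = 8, Σ = 4972, M = 621.5000
Σ(x−M)² = 75022.000; s = √(75022.000/7) = 103.5250
CV = 103.5250 / 621.5000 = 0.16657 = 16.657%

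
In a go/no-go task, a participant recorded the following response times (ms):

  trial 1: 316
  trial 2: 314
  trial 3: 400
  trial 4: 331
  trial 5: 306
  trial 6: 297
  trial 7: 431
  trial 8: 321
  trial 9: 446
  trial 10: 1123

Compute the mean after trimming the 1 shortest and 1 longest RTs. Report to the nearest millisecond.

Sorted: 297, 306, 314, 316, 321, 331, 400, 431, 446, 1123
Drop lowest 1 (297) and highest 1 (1123)
Remaining (n=8): Σ = 2865, mean = 2865/8 = 358.125

358 ms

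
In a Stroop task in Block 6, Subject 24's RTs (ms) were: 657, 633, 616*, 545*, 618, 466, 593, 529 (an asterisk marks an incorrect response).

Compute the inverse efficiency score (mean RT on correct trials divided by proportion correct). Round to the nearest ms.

777 ms

Correct trials (n=6): 657, 633, 618, 466, 593, 529
Mean correct RT = 3496/6 = 582.6667 ms
Proportion correct = 6/8
IES = 582.6667 / (6/8) = 776.889 ms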